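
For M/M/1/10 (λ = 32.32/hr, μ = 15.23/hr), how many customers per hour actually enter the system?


ρ = 2.1221; P_K = (1−ρ)ρ^10/(1−ρ^11) = 0.528909
λ_eff = λ(1 − P_K) = 32.32·(1 − 0.528909) = 32.32·0.471091 = 15.2257 /hr

Final: 15.2257 /hr


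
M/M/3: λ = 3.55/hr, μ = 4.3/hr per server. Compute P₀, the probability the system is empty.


a = λ/μ = 3.55/4.3 = 0.8256; ρ = a/c = 0.2752
Σ_{k=0}^{2} a^k/k! (terms k=0..2) = 1.00000 + 0.82558 + 0.34079 = 2.16637
Tail: a^3/(3!(1−ρ)) = 0.56270/(6·0.7248) = 0.12939
P₀ = 1/(2.16637 + 0.12939) = 1/2.29577 = 0.435585

Final: 0.435585


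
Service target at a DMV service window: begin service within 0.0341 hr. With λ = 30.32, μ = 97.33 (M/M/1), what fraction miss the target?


ρ = 30.32/97.33 = 0.3115
P(Wq > t) = ρ·e^{−(μ−λ)t} = 0.3115·e^{−2.2850}
= 0.3115·0.101770 = 0.031703

Final: 0.031703


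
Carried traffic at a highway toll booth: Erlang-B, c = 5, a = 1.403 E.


B(5,1.403) = 0.011174 (Erlang-B)
Carried load = a(1 − B) = 1.403·(1 − 0.011174) = 1.403·0.988826 = 1.3873 E

Final: 1.3873 Erlangs


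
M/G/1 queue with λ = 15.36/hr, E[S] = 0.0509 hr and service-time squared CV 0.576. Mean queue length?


ρ = λ·E[S] = 15.36·0.0509 = 0.7818
Lq = ρ²(1+C_s²)/(2(1−ρ)) = 0.6112·(1+0.576)/(2·0.2182)
= 0.6112·1.5760/0.4364 = 2.20769

Final: 2.20769


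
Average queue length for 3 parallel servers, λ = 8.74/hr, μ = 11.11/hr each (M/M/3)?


a = λ/μ = 0.7867; ρ = a/3 = 0.2622
P₀ = 0.453290
Lq = P₀·a^c·ρ / (c!·(1−ρ)²) = 0.453290·0.48685·0.2622/(6·0.54431)
= 0.01772

Final: 0.01772


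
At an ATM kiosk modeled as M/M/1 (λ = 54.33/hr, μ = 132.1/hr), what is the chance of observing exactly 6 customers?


ρ = 54.33/132.1 = 0.4113
P_n = (1−ρ)·ρ^n = (1 − 0.4113)·0.4113^6 = 0.5887·0.004840 = 0.002849

Final: 0.002849


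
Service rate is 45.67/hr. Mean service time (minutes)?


Mean service time = 1/μ = 1/45.67 hour = 0.02190 hour
In minutes: 0.02190 × 60 = 1.3138 min

Final: 1.3138 min


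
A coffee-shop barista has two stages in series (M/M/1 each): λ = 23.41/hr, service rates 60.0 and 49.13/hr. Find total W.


Each node sees arrival rate λ = 23.41/hr (tandem ⇒ throughput preserved).
W₁ = 1/(μ₁−λ) = 1/(60.0−23.41) = 0.02733 hr
W₂ = 1/(μ₂−λ) = 1/(49.13−23.41) = 0.03888 hr
W_total = W₁ + W₂ = 0.02733 + 0.03888 = 0.06621 hr

Final: 0.06621 hr


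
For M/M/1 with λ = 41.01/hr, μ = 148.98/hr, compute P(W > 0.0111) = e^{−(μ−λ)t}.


W ~ Exponential(μ−λ) for M/M/1.
μ − λ = 148.98 − 41.01 = 107.9700
P(W > t) = e^{−(μ−λ)t} = e^{−1.1985} = 0.301656

Final: 0.301656


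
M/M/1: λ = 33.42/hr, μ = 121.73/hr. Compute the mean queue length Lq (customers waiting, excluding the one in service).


ρ = 33.42/121.73 = 0.2745
Lq = ρ²/(1−ρ) = 0.07537/0.7255 = 0.1039

Final: 0.1039


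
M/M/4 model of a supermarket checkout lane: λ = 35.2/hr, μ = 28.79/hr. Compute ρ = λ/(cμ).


ρ = λ/(cμ) = 35.2/(4·28.79) = 35.2/115.16 = 0.3057

Final: 0.3057


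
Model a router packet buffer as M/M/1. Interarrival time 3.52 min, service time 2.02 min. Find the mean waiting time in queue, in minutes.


λ = 60/3.52 = 17.0455 /hr
μ = 60/2.02 = 29.7030 /hr
ρ = λ/μ = 17.0455/29.7030 = 0.5739
Wq = ρ/(μ−λ) = 0.5739/(29.7030−17.0455) = 0.04534 hr
In minutes: 0.04534·60 = 2.720 min

Final: 2.720 min


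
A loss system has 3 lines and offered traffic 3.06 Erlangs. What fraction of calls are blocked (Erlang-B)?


B(c,a) = (a^c/c!) / Σ_{k=0}^{c} a^k/k!
a^3/3! = 4.775436
Σ terms (k=0..3): 1.00000 + 3.06000 + 4.68180 + 4.77544 = 13.517236
B = 4.775436/13.517236 = 0.353285

Final: 0.353285


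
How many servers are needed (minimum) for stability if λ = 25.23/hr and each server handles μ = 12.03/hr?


Stability requires cμ > λ ⇔ c > λ/μ.
λ/μ = 25.23/12.03 = 2.0973
Minimum integer c = ⌊2.0973⌋ + 1 = 3
Check: 3·12.03 = 36.09 > 25.23, while 2·12.03 = 24.06 ≤ 25.23

Final: 3 servers


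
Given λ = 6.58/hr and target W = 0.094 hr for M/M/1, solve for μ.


W = 1/(μ−λ) ⇒ μ − λ = 1/W = 1/0.094 = 10.6383
μ = λ + 1/W = 6.58 + 10.6383 = 17.2183 per hr

Final: 17.2183 /hr


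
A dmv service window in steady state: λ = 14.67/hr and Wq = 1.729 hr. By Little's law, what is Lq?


Lq = λWq = 14.67·1.729 = 25.3644

Final: 25.3644


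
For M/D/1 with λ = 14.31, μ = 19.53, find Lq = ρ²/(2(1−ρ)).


ρ = 14.31/19.53 = 0.7327
M/D/1: Lq = ρ²/(2(1−ρ)) = 0.5369/(2·0.2673) = 1.00433

Final: 1.00433


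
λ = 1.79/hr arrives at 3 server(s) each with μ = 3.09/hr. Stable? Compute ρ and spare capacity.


Total capacity cμ = 3·3.09 = 9.27/hr
ρ = λ/(cμ) = 1.79/9.27 = 0.1931
Stable ⇔ ρ < 1: YES
Spare capacity = cμ − λ = 9.27 − 1.79 = 7.48/hr

Final: ρ = 0.1931; stable; margin = 7.48/hr


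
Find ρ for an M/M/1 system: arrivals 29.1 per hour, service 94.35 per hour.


ρ = λ/μ = 29.1/94.35 = 0.3084

Final: 0.3084


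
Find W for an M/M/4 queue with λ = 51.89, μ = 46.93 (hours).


a = 1.1057; ρ = 0.2764; P₀ = 0.330216
Lq = P₀·a^c·ρ/(c!(1−ρ)²) = 0.01086
Wq = Lq/λ = 0.01086/51.89 = 0.0002092 hr
W = Wq + 1/μ = 0.0002092 + 0.02131 = 0.02152 hr

Final: 0.02152 hr


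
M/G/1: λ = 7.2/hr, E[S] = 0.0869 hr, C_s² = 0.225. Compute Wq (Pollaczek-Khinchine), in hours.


ρ = λ·E[S] = 7.2·0.0869 = 0.6257
E[S²] = E[S]²(1+C_s²) = 0.0869²·(1+0.225) = 0.009251
Wq = λ·E[S²]/(2(1−ρ)) = 7.2·0.009251/(2·0.3743) = 0.08897 hr

Final: 0.08897 hr


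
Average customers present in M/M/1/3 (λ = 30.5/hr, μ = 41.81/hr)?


ρ = 30.5/41.81 = 0.7295
L = ρ[1 − (K+1)ρ^K + Kρ^(K+1)] / [(1−ρ)(1−ρ^(K+1))]
Numerator: 0.7295·(1 − 4·0.388203 + 3·0.283191) = 0.216483
Denominator: (0.2705)·(0.716809) = 0.193904
L = 0.216483/0.193904 = 1.1164

Final: 1.1164


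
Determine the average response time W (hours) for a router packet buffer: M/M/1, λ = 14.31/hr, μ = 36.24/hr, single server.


W = 1/(μ−λ) = 1/(36.24 − 14.31) = 1/21.93 = 0.04560 hr

Final: 0.04560 hr


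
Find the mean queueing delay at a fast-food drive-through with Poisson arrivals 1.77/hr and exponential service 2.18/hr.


ρ = 1.77/2.18 = 0.8119
Wq = ρ/(μ−λ) = 0.8119/(2.18 − 1.77) = 0.8119/0.4100 = 1.9803 hr

Final: 1.9803 hr


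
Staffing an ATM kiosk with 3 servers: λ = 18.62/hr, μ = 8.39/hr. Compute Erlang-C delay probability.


a = λ/μ = 2.2193; ρ = a/3 = 0.7398
P₀ = 0.078847 (from M/M/c formula)
C(c,a) = [a^c/(c!(1−ρ))]·P₀ = [10.93083/(6·0.2602)]·0.078847
= 7.00074·0.078847 = 0.551991

Final: 0.551991


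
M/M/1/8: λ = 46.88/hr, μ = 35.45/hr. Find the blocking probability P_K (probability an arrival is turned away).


ρ = λ/μ = 46.88/35.45 = 1.3224
P_K = (1−ρ)ρ^K/(1−ρ^(K+1)) = (-0.3224·9.353430)/(1 − 12.369219)
= -3.015789/-11.369219 = 0.265259

Final: 0.265259


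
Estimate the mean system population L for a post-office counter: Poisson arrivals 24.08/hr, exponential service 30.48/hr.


ρ = λ/μ = 24.08/30.48 = 0.7900
L = ρ/(1−ρ) = 0.7900/(1 − 0.7900) = 0.7900/0.2100 = 3.7625

Final: 3.7625


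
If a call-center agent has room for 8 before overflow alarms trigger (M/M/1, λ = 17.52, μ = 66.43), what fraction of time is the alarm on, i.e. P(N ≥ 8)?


ρ = 17.52/66.43 = 0.2637
P(N ≥ n) = ρ^n = 0.2637^8 = 0.00002341

Final: 0.00002341


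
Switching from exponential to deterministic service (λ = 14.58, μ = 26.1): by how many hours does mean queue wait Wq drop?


ρ = 14.58/26.1 = 0.5586
Wq(M/M/1) = ρ/(μ−λ) = 0.5586/11.52 = 0.04849 hr
Wq(M/D/1) = ρ/(2(μ−λ)) = 0.02425 hr
Savings = 0.04849 − 0.02425 = 0.02425 hr

Final: 0.02425 hr


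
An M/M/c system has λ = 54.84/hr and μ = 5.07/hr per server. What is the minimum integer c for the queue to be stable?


Stability requires cμ > λ ⇔ c > λ/μ.
λ/μ = 54.84/5.07 = 10.8166
Minimum integer c = ⌊10.8166⌋ + 1 = 11
Check: 11·5.07 = 55.77 > 54.84, while 10·5.07 = 50.70 ≤ 54.84

Final: 11 servers


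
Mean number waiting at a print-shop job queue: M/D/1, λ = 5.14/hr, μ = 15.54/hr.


ρ = 5.14/15.54 = 0.3308
M/D/1: Lq = ρ²/(2(1−ρ)) = 0.1094/(2·0.6692) = 0.08174

Final: 0.08174


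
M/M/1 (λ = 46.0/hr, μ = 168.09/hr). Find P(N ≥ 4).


ρ = 46.0/168.09 = 0.2737
P(N ≥ n) = ρ^n = 0.2737^4 = 0.005609

Final: 0.005609


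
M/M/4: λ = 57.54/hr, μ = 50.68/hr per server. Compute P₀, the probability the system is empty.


a = λ/μ = 57.54/50.68 = 1.1354; ρ = a/c = 0.2838
Σ_{k=0}^{3} a^k/k! (terms k=0..3) = 1.00000 + 1.13536 + 0.64452 + 0.24392 = 3.02380
Tail: a^4/(4!(1−ρ)) = 1.66162/(24·0.7162) = 0.09667
P₀ = 1/(3.02380 + 0.09667) = 1/3.12047 = 0.320464

Final: 0.320464


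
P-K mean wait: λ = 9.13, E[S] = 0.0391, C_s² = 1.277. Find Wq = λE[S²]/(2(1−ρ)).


ρ = λ·E[S] = 9.13·0.0391 = 0.3570
E[S²] = E[S]²(1+C_s²) = 0.0391²·(1+1.277) = 0.003481
Wq = λ·E[S²]/(2(1−ρ)) = 9.13·0.003481/(2·0.6430) = 0.02471 hr

Final: 0.02471 hr


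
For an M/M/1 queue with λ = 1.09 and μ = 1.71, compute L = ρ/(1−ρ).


ρ = λ/μ = 1.09/1.71 = 0.6374
L = ρ/(1−ρ) = 0.6374/(1 − 0.6374) = 0.6374/0.3626 = 1.7581

Final: 1.7581


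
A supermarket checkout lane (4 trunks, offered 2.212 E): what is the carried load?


B(4,2.212) = 0.117914 (Erlang-B)
Carried load = a(1 − B) = 2.212·(1 − 0.117914) = 2.212·0.882086 = 1.9512 E

Final: 1.9512 Erlangs


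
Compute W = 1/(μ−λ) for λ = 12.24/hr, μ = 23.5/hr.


W = 1/(μ−λ) = 1/(23.5 − 12.24) = 1/11.26 = 0.08881 hr

Final: 0.08881 hr


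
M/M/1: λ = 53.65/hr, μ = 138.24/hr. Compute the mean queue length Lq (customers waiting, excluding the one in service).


ρ = 53.65/138.24 = 0.3881
Lq = ρ²/(1−ρ) = 0.1506/0.6119 = 0.2461

Final: 0.2461


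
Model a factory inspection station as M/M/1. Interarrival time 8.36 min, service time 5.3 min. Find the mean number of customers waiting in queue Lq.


λ = 60/8.36 = 7.1770 /hr
μ = 60/5.3 = 11.3208 /hr
ρ = λ/μ = 7.1770/11.3208 = 0.6340
Lq = ρ²/(1−ρ) = 0.4019/0.3660 = 1.0981

Final: 1.0981


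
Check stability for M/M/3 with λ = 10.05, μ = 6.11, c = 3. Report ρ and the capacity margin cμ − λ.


Total capacity cμ = 3·6.11 = 18.33/hr
ρ = λ/(cμ) = 10.05/18.33 = 0.5483
Stable ⇔ ρ < 1: YES
Spare capacity = cμ − λ = 18.33 − 10.05 = 8.28/hr

Final: ρ = 0.5483; stable; margin = 8.28/hr


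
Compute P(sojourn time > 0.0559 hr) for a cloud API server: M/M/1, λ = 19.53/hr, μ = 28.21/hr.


W ~ Exponential(μ−λ) for M/M/1.
μ − λ = 28.21 − 19.53 = 8.6800
P(W > t) = e^{−(μ−λ)t} = e^{−0.4852} = 0.615567

Final: 0.615567


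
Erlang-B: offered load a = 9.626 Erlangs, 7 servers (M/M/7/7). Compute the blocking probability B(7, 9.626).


B(c,a) = (a^c/c!) / Σ_{k=0}^{c} a^k/k!
a^7/7! = 1519.464175
Σ terms (k=0..7): 1.00000 + 9.62600 + 46.32994 + 148.65733 + 357.74386 + 688.72848 + 1104.95005 + 1519.46417 = 3876.499832
B = 1519.464175/3876.499832 = 0.391968

Final: 0.391968


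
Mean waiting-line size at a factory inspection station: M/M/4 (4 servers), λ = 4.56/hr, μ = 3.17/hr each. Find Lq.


a = λ/μ = 1.4385; ρ = a/4 = 0.3596
P₀ = 0.235416
Lq = P₀·a^c·ρ / (c!·(1−ρ)²) = 0.235416·4.28176·0.3596/(24·0.41008)
= 0.03683

Final: 0.03683


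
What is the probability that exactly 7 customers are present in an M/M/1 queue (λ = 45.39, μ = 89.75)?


ρ = 45.39/89.75 = 0.5057
P_n = (1−ρ)·ρ^n = (1 − 0.5057)·0.5057^7 = 0.4943·0.008462 = 0.004183

Final: 0.004183


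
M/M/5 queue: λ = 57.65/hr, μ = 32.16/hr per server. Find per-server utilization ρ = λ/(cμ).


ρ = λ/(cμ) = 57.65/(5·32.16) = 57.65/160.80 = 0.3585

Final: 0.3585


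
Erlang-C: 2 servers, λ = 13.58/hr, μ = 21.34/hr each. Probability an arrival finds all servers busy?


a = λ/μ = 0.6364; ρ = a/2 = 0.3182
P₀ = 0.517241 (from M/M/c formula)
C(c,a) = [a^c/(c!(1−ρ))]·P₀ = [0.40496/(2·0.6818)]·0.517241
= 0.29697·0.517241 = 0.153605

Final: 0.153605


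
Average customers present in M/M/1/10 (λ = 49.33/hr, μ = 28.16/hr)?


ρ = 49.33/28.16 = 1.7518
L = ρ[1 − (K+1)ρ^K + Kρ^(K+1)] / [(1−ρ)(1−ρ^(K+1))]
Numerator: 1.7518·(1 − 11·272.135156 + 10·476.719717) = 3108.894422
Denominator: (-0.7518)·(-475.719717) = 357.634461
L = 3108.894422/357.634461 = 8.6929

Final: 8.6929


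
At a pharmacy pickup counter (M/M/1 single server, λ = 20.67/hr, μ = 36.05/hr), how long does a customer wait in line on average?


ρ = 20.67/36.05 = 0.5734
Wq = ρ/(μ−λ) = 0.5734/(36.05 − 20.67) = 0.5734/15.38 = 0.03728 hr

Final: 0.03728 hr


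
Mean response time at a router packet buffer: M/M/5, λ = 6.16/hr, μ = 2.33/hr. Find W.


a = 2.6438; ρ = 0.5288; P₀ = 0.068786
Lq = P₀·a^c·ρ/(c!(1−ρ)²) = 0.17628
Wq = Lq/λ = 0.17628/6.16 = 0.02862 hr
W = Wq + 1/μ = 0.02862 + 0.42918 = 0.45780 hr

Final: 0.45780 hr


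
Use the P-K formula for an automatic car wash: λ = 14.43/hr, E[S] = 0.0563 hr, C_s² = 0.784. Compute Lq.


ρ = λ·E[S] = 14.43·0.0563 = 0.8124
Lq = ρ²(1+C_s²)/(2(1−ρ)) = 0.6600·(1+0.784)/(2·0.1876)
= 0.6600·1.7840/0.3752 = 3.13836

Final: 3.13836


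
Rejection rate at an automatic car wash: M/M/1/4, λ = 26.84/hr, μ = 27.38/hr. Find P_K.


ρ = λ/μ = 26.84/27.38 = 0.9803
P_K = (1−ρ)ρ^K/(1−ρ^(K+1)) = (0.01972·0.923414)/(1 − 0.905202)
= 0.018212/0.094798 = 0.192113

Final: 0.192113


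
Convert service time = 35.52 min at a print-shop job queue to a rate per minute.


μ = 1/(service time) in consistent units.
1 minute = 1 min, so μ = 1/35.52 = 0.02815 per minute

Final: 0.02815 /min


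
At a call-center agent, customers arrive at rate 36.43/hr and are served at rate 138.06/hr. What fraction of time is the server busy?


ρ = λ/μ = 36.43/138.06 = 0.2639

Final: 0.2639


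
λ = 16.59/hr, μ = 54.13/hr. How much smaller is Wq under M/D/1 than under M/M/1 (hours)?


ρ = 16.59/54.13 = 0.3065
Wq(M/M/1) = ρ/(μ−λ) = 0.3065/37.54 = 0.008164 hr
Wq(M/D/1) = ρ/(2(μ−λ)) = 0.004082 hr
Savings = 0.008164 − 0.004082 = 0.004082 hr

Final: 0.004082 hr


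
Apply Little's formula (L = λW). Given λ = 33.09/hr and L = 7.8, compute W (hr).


W = L/λ = 7.8/33.09 = 0.2357 hr

Final: 0.2357 hr


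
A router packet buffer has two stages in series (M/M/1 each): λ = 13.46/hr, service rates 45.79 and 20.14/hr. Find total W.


Each node sees arrival rate λ = 13.46/hr (tandem ⇒ throughput preserved).
W₁ = 1/(μ₁−λ) = 1/(45.79−13.46) = 0.03093 hr
W₂ = 1/(μ₂−λ) = 1/(20.14−13.46) = 0.14970 hr
W_total = W₁ + W₂ = 0.03093 + 0.14970 = 0.18063 hr

Final: 0.18063 hr


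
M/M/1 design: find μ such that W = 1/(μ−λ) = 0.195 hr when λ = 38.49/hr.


W = 1/(μ−λ) ⇒ μ − λ = 1/W = 1/0.195 = 5.1282
μ = λ + 1/W = 38.49 + 5.1282 = 43.6182 per hr

Final: 43.6182 /hr


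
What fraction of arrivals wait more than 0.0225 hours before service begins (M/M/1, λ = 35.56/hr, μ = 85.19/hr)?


ρ = 35.56/85.19 = 0.4174
P(Wq > t) = ρ·e^{−(μ−λ)t} = 0.4174·e^{−1.1167}
= 0.4174·0.327366 = 0.136649

Final: 0.136649


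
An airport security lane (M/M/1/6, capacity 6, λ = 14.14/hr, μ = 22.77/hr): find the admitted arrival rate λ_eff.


ρ = 0.6210; P_K = (1−ρ)ρ^6/(1−ρ^7) = 0.022538
λ_eff = λ(1 − P_K) = 14.14·(1 − 0.022538) = 14.14·0.977462 = 13.8213 /hr

Final: 13.8213 /hr


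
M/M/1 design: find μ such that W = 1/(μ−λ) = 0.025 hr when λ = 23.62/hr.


W = 1/(μ−λ) ⇒ μ − λ = 1/W = 1/0.025 = 40.0000
μ = λ + 1/W = 23.62 + 40.0000 = 63.6200 per hr

Final: 63.6200 /hr


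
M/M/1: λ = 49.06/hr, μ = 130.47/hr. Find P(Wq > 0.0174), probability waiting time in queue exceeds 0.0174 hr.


ρ = 49.06/130.47 = 0.3760
P(Wq > t) = ρ·e^{−(μ−λ)t} = 0.3760·e^{−1.4165}
= 0.3760·0.242553 = 0.091206

Final: 0.091206


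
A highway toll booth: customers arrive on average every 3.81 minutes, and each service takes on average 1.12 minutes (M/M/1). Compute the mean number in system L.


λ = 60/3.81 = 15.7480 /hr
μ = 60/1.12 = 53.5714 /hr
ρ = λ/μ = 15.7480/53.5714 = 0.2940
L = ρ/(1−ρ) = 0.2940/0.7060 = 0.4164

Final: 0.4164


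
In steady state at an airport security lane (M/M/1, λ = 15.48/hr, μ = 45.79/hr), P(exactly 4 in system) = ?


ρ = 15.48/45.79 = 0.3381
P_n = (1−ρ)·ρ^n = (1 − 0.3381)·0.3381^4 = 0.6619·0.013062 = 0.008646

Final: 0.008646


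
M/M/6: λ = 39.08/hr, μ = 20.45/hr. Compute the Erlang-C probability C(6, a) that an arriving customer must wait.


a = λ/μ = 1.9110; ρ = a/6 = 0.3185
P₀ = 0.147766 (from M/M/c formula)
C(c,a) = [a^c/(c!(1−ρ))]·P₀ = [48.70432/(720·0.6815)]·0.147766
= 0.09926·0.147766 = 0.014667

Final: 0.014667


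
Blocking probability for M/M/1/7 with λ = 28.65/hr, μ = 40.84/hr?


ρ = λ/μ = 28.65/40.84 = 0.7015
P_K = (1−ρ)ρ^K/(1−ρ^(K+1)) = (0.2985·0.083613)/(1 − 0.058656)
= 0.024957/0.941344 = 0.026512

Final: 0.026512


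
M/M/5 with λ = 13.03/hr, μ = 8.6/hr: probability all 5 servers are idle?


a = λ/μ = 13.03/8.6 = 1.5151; ρ = a/c = 0.3030
Σ_{k=0}^{4} a^k/k! (terms k=0..4) = 1.00000 + 1.51512 + 1.14779 + 0.57968 + 0.21957 = 4.46215
Tail: a^5/(5!(1−ρ)) = 7.98417/(120·0.6970) = 0.09546
P₀ = 1/(4.46215 + 0.09546) = 1/4.55761 = 0.219413

Final: 0.219413


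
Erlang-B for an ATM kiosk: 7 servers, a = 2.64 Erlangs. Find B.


B(c,a) = (a^c/c!) / Σ_{k=0}^{c} a^k/k!
a^7/7! = 0.177336
Σ terms (k=0..7): 1.00000 + 2.64000 + 3.48480 + 3.06662 + 2.02397 + 1.06866 + 0.47021 + 0.17734 = 13.931598
B = 0.177336/13.931598 = 0.012729

Final: 0.012729


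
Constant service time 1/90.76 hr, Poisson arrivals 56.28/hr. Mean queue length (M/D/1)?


ρ = 56.28/90.76 = 0.6201
M/D/1: Lq = ρ²/(2(1−ρ)) = 0.3845/(2·0.3799) = 0.50608

Final: 0.50608


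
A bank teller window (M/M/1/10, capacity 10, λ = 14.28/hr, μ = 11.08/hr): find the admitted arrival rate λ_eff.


ρ = 1.2888; P_K = (1−ρ)ρ^10/(1−ρ^11) = 0.238740
λ_eff = λ(1 − P_K) = 14.28·(1 − 0.238740) = 14.28·0.761260 = 10.8708 /hr

Final: 10.8708 /hr


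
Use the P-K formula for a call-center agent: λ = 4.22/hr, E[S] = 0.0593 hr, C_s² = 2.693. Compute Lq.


ρ = λ·E[S] = 4.22·0.0593 = 0.2502
Lq = ρ²(1+C_s²)/(2(1−ρ)) = 0.06262·(1+2.693)/(2·0.7498)
= 0.06262·3.6930/1.4995 = 0.15423

Final: 0.15423


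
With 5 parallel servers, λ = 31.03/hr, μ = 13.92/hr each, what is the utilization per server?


ρ = λ/(cμ) = 31.03/(5·13.92) = 31.03/69.60 = 0.4458

Final: 0.4458


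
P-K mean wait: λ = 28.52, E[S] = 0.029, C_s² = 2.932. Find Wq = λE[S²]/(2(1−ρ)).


ρ = λ·E[S] = 28.52·0.029 = 0.8271
E[S²] = E[S]²(1+C_s²) = 0.029²·(1+2.932) = 0.003307
Wq = λ·E[S²]/(2(1−ρ)) = 28.52·0.003307/(2·0.1729) = 0.27270 hr

Final: 0.27270 hr


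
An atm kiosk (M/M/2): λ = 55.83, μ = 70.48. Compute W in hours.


a = 0.7921; ρ = 0.3961; P₀ = 0.432593
Lq = P₀·a^c·ρ/(c!(1−ρ)²) = 0.14738
Wq = Lq/λ = 0.14738/55.83 = 0.002640 hr
W = Wq + 1/μ = 0.002640 + 0.01419 = 0.01683 hr

Final: 0.01683 hr


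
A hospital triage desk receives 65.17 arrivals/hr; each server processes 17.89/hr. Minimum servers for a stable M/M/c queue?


Stability requires cμ > λ ⇔ c > λ/μ.
λ/μ = 65.17/17.89 = 3.6428
Minimum integer c = ⌊3.6428⌋ + 1 = 4
Check: 4·17.89 = 71.56 > 65.17, while 3·17.89 = 53.67 ≤ 65.17

Final: 4 servers


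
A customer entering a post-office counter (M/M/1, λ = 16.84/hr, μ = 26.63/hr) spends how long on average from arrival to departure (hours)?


W = 1/(μ−λ) = 1/(26.63 − 16.84) = 1/9.79 = 0.1021 hr

Final: 0.1021 hr


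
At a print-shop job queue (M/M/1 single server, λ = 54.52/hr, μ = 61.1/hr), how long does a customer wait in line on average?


ρ = 54.52/61.1 = 0.8923
Wq = ρ/(μ−λ) = 0.8923/(61.1 − 54.52) = 0.8923/6.58 = 0.1356 hr

Final: 0.1356 hr


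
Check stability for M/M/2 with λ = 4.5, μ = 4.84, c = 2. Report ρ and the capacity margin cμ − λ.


Total capacity cμ = 2·4.84 = 9.68/hr
ρ = λ/(cμ) = 4.5/9.68 = 0.4649
Stable ⇔ ρ < 1: YES
Spare capacity = cμ − λ = 9.68 − 4.5 = 5.18/hr

Final: ρ = 0.4649; stable; margin = 5.18/hr


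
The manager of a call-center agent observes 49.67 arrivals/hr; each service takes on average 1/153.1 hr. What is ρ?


ρ = λ/μ = 49.67/153.1 = 0.3244

Final: 0.3244


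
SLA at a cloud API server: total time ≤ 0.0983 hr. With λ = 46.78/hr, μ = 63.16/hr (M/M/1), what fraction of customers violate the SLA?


W ~ Exponential(μ−λ) for M/M/1.
μ − λ = 63.16 − 46.78 = 16.3800
P(W > t) = e^{−(μ−λ)t} = e^{−1.6102} = 0.199857

Final: 0.199857


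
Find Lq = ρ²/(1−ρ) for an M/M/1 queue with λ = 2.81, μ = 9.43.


ρ = 2.81/9.43 = 0.2980
Lq = ρ²/(1−ρ) = 0.08880/0.7020 = 0.1265

Final: 0.1265


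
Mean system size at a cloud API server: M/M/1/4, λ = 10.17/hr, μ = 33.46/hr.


ρ = 10.17/33.46 = 0.3039
L = ρ[1 − (K+1)ρ^K + Kρ^(K+1)] / [(1−ρ)(1−ρ^(K+1))]
Numerator: 0.3039·(1 − 5·0.008535 + 4·0.002594) = 0.294129
Denominator: (0.6961)·(0.997406) = 0.694249
L = 0.294129/0.694249 = 0.4237

Final: 0.4237


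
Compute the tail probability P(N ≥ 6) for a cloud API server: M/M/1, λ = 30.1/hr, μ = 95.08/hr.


ρ = 30.1/95.08 = 0.3166
P(N ≥ n) = ρ^n = 0.3166^6 = 0.001007

Final: 0.001007


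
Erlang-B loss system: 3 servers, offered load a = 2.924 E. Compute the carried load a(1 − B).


B(3,2.924) = 0.336953 (Erlang-B)
Carried load = a(1 − B) = 2.924·(1 − 0.336953) = 2.924·0.663047 = 1.9387 E

Final: 1.9387 Erlangs


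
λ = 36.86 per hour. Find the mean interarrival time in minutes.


Mean interarrival time = 1/λ = 1/36.86 hour = 0.02713 hour
In minutes: 0.02713 × 60 = 1.6278 min

Final: 1.6278 min


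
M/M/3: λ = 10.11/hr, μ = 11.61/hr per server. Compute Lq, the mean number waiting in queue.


a = λ/μ = 0.8708; ρ = a/3 = 0.2903
P₀ = 0.415798
Lq = P₀·a^c·ρ / (c!·(1−ρ)²) = 0.415798·0.66032·0.2903/(6·0.50372)
= 0.02637

Final: 0.02637


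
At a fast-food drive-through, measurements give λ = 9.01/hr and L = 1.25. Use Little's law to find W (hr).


W = L/λ = 1.25/9.01 = 0.1387 hr

Final: 0.1387 hr


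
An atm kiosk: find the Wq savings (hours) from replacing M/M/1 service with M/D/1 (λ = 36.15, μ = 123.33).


ρ = 36.15/123.33 = 0.2931
Wq(M/M/1) = ρ/(μ−λ) = 0.2931/87.18 = 0.003362 hr
Wq(M/D/1) = ρ/(2(μ−λ)) = 0.001681 hr
Savings = 0.003362 − 0.001681 = 0.001681 hr

Final: 0.001681 hr


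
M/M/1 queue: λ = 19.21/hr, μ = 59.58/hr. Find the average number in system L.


ρ = λ/μ = 19.21/59.58 = 0.3224
L = ρ/(1−ρ) = 0.3224/(1 − 0.3224) = 0.3224/0.6776 = 0.4758

Final: 0.4758


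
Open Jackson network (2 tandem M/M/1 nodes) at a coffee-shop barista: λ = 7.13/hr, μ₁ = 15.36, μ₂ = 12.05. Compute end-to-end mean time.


Each node sees arrival rate λ = 7.13/hr (tandem ⇒ throughput preserved).
W₁ = 1/(μ₁−λ) = 1/(15.36−7.13) = 0.12151 hr
W₂ = 1/(μ₂−λ) = 1/(12.05−7.13) = 0.20325 hr
W_total = W₁ + W₂ = 0.12151 + 0.20325 = 0.32476 hr

Final: 0.32476 hr


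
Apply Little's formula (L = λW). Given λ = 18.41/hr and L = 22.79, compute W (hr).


W = L/λ = 22.79/18.41 = 1.2379 hr

Final: 1.2379 hr


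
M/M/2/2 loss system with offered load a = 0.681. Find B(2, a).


B(c,a) = (a^c/c!) / Σ_{k=0}^{c} a^k/k!
a^2/2! = 0.231881
Σ terms (k=0..2): 1.00000 + 0.68100 + 0.23188 = 1.912880
B = 0.231881/1.912880 = 0.121221

Final: 0.121221


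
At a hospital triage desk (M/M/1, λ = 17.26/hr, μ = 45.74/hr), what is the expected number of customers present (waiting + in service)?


ρ = λ/μ = 17.26/45.74 = 0.3774
L = ρ/(1−ρ) = 0.3774/(1 − 0.3774) = 0.3774/0.6226 = 0.6060

Final: 0.6060


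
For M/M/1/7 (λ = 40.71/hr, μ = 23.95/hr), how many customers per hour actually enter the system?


ρ = 1.6998; P_K = (1−ρ)ρ^7/(1−ρ^8) = 0.417686
λ_eff = λ(1 − P_K) = 40.71·(1 − 0.417686) = 40.71·0.582314 = 23.7060 /hr

Final: 23.7060 /hr


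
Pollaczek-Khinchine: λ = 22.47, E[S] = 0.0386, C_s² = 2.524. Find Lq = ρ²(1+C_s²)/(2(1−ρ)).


ρ = λ·E[S] = 22.47·0.0386 = 0.8673
Lq = ρ²(1+C_s²)/(2(1−ρ)) = 0.7523·(1+2.524)/(2·0.1327)
= 0.7523·3.5240/0.2653 = 9.99202

Final: 9.99202


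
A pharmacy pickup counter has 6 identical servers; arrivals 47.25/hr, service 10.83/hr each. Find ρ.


ρ = λ/(cμ) = 47.25/(6·10.83) = 47.25/64.98 = 0.7271

Final: 0.7271


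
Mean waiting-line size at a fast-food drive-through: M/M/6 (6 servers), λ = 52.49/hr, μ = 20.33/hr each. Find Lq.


a = λ/μ = 2.5819; ρ = a/6 = 0.4303
P₀ = 0.075112
Lq = P₀·a^c·ρ / (c!·(1−ρ)²) = 0.075112·296.23418·0.4303/(720·0.32454)
= 0.04098

Final: 0.04098


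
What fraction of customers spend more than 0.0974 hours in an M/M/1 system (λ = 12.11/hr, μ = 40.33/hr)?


W ~ Exponential(μ−λ) for M/M/1.
μ − λ = 40.33 − 12.11 = 28.2200
P(W > t) = e^{−(μ−λ)t} = e^{−2.7486} = 0.064016

Final: 0.064016


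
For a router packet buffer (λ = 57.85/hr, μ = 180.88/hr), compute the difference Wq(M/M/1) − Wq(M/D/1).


ρ = 57.85/180.88 = 0.3198
Wq(M/M/1) = ρ/(μ−λ) = 0.3198/123.03 = 0.002600 hr
Wq(M/D/1) = ρ/(2(μ−λ)) = 0.001300 hr
Savings = 0.002600 − 0.001300 = 0.001300 hr

Final: 0.001300 hr


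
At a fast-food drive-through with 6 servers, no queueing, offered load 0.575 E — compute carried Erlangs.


B(6,0.575) = 0.00002825 (Erlang-B)
Carried load = a(1 − B) = 0.575·(1 − 0.00002825) = 0.575·0.999972 = 0.5750 E

Final: 0.5750 Erlangs


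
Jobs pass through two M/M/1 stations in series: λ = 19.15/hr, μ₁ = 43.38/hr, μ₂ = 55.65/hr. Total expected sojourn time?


Each node sees arrival rate λ = 19.15/hr (tandem ⇒ throughput preserved).
W₁ = 1/(μ₁−λ) = 1/(43.38−19.15) = 0.04127 hr
W₂ = 1/(μ₂−λ) = 1/(55.65−19.15) = 0.02740 hr
W_total = W₁ + W₂ = 0.04127 + 0.02740 = 0.06867 hr

Final: 0.06867 hr


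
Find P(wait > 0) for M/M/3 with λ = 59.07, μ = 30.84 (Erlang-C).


a = λ/μ = 1.9154; ρ = a/3 = 0.6385
P₀ = 0.125173 (from M/M/c formula)
C(c,a) = [a^c/(c!(1−ρ))]·P₀ = [7.02680/(6·0.3615)]·0.125173
= 3.23926·0.125173 = 0.405468

Final: 0.405468


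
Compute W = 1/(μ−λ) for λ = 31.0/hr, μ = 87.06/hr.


W = 1/(μ−λ) = 1/(87.06 − 31.0) = 1/56.06 = 0.01784 hr

Final: 0.01784 hr


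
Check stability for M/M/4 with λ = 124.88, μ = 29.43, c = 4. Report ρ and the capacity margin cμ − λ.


Total capacity cμ = 4·29.43 = 117.72/hr
ρ = λ/(cμ) = 124.88/117.72 = 1.0608
Stable ⇔ ρ < 1: NO
Spare capacity = cμ − λ = 117.72 − 124.88 = -7.16/hr

Final: ρ = 1.0608; unstable; margin = -7.16/hr


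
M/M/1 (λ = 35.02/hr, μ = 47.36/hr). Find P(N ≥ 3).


ρ = 35.02/47.36 = 0.7394
P(N ≥ n) = ρ^n = 0.7394^3 = 0.404309

Final: 0.404309


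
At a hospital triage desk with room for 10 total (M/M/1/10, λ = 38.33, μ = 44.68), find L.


ρ = 38.33/44.68 = 0.8579
L = ρ[1 − (K+1)ρ^K + Kρ^(K+1)] / [(1−ρ)(1−ρ^(K+1))]
Numerator: 0.8579·(1 − 11·0.215902 + 10·0.185218) = 0.409426
Denominator: (0.1421)·(0.814782) = 0.115798
L = 0.409426/0.115798 = 3.5357

Final: 3.5357


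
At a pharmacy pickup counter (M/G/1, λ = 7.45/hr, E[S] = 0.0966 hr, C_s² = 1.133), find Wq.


ρ = λ·E[S] = 7.45·0.0966 = 0.7197
E[S²] = E[S]²(1+C_s²) = 0.0966²·(1+1.133) = 0.019904
Wq = λ·E[S²]/(2(1−ρ)) = 7.45·0.019904/(2·0.2803) = 0.26449 hr

Final: 0.26449 hr


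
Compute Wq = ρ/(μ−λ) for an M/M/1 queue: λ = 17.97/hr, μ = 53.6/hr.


ρ = 17.97/53.6 = 0.3353
Wq = ρ/(μ−λ) = 0.3353/(53.6 − 17.97) = 0.3353/35.63 = 0.009410 hr

Final: 0.009410 hr


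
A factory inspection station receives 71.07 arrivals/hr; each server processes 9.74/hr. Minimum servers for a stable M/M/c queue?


Stability requires cμ > λ ⇔ c > λ/μ.
λ/μ = 71.07/9.74 = 7.2967
Minimum integer c = ⌊7.2967⌋ + 1 = 8
Check: 8·9.74 = 77.92 > 71.07, while 7·9.74 = 68.18 ≤ 71.07

Final: 8 servers


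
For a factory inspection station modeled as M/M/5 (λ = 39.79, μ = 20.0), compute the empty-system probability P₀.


a = λ/μ = 39.79/20.0 = 1.9895; ρ = a/c = 0.3979
Σ_{k=0}^{4} a^k/k! (terms k=0..4) = 1.00000 + 1.98950 + 1.97906 + 1.31244 + 0.65278 = 6.93378
Tail: a^5/(5!(1−ρ)) = 31.16877/(120·0.6021) = 0.43139
P₀ = 1/(6.93378 + 0.43139) = 1/7.36516 = 0.135774

Final: 0.135774


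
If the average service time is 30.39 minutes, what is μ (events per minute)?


μ = 1/(service time) in consistent units.
1 minute = 1 min, so μ = 1/30.39 = 0.03291 per minute

Final: 0.03291 /min


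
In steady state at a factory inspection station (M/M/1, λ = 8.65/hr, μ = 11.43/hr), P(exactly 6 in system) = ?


ρ = 8.65/11.43 = 0.7568
P_n = (1−ρ)·ρ^n = (1 − 0.7568)·0.7568^6 = 0.2432·0.187853 = 0.045690

Final: 0.045690


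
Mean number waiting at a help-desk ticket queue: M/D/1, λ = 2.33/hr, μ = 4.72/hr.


ρ = 2.33/4.72 = 0.4936
M/D/1: Lq = ρ²/(2(1−ρ)) = 0.2437/(2·0.5064) = 0.24063

Final: 0.24063


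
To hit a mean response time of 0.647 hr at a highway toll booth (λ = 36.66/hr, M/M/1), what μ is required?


W = 1/(μ−λ) ⇒ μ − λ = 1/W = 1/0.647 = 1.5456
μ = λ + 1/W = 36.66 + 1.5456 = 38.2056 per hr

Final: 38.2056 /hr


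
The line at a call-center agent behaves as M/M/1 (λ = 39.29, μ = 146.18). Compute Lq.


ρ = 39.29/146.18 = 0.2688
Lq = ρ²/(1−ρ) = 0.07224/0.7312 = 0.09880

Final: 0.09880


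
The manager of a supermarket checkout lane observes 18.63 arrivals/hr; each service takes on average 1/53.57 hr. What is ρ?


ρ = λ/μ = 18.63/53.57 = 0.3478

Final: 0.3478


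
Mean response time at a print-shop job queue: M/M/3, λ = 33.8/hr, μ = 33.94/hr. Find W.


a = 0.9959; ρ = 0.3320; P₀ = 0.365207
Lq = P₀·a^c·ρ/(c!(1−ρ)²) = 0.04472
Wq = Lq/λ = 0.04472/33.8 = 0.001323 hr
W = Wq + 1/μ = 0.001323 + 0.02946 = 0.03079 hr

Final: 0.03079 hr


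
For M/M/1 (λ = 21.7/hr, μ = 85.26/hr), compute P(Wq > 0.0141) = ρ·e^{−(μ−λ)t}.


ρ = 21.7/85.26 = 0.2545
P(Wq > t) = ρ·e^{−(μ−λ)t} = 0.2545·e^{−0.8962}
= 0.2545·0.408119 = 0.103873

Final: 0.103873


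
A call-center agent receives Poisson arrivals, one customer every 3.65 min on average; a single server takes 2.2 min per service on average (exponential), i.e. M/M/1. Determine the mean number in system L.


λ = 60/3.65 = 16.4384 /hr
μ = 60/2.2 = 27.2727 /hr
ρ = λ/μ = 16.4384/27.2727 = 0.6027
L = ρ/(1−ρ) = 0.6027/0.3973 = 1.5172

Final: 1.5172


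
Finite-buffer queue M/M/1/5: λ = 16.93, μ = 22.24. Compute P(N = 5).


ρ = λ/μ = 16.93/22.24 = 0.7612
P_K = (1−ρ)ρ^K/(1−ρ^(K+1)) = (0.2388·0.255629)/(1 − 0.194596)
= 0.061034/0.805404 = 0.075780

Final: 0.075780


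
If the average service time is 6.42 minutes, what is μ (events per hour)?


μ = 1/(service time) in consistent units.
1 hour = 60 min, so μ = 60/6.42 = 9.3458 per hour

Final: 9.3458 /hr


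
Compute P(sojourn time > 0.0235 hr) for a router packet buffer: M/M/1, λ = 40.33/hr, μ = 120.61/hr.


W ~ Exponential(μ−λ) for M/M/1.
μ − λ = 120.61 − 40.33 = 80.2800
P(W > t) = e^{−(μ−λ)t} = e^{−1.8866} = 0.151589

Final: 0.151589


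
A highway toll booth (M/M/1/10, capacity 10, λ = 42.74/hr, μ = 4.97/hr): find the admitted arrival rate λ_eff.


ρ = 8.5996; P_K = (1−ρ)ρ^10/(1−ρ^11) = 0.883715
λ_eff = λ(1 − P_K) = 42.74·(1 − 0.883715) = 42.74·0.116285 = 4.9700 /hr

Final: 4.9700 /hr


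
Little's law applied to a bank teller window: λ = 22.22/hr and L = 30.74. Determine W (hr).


W = L/λ = 30.74/22.22 = 1.3834 hr

Final: 1.3834 hr


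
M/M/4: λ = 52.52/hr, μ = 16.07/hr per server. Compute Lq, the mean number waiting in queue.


a = λ/μ = 3.2682; ρ = a/4 = 0.8171
P₀ = 0.024149
Lq = P₀·a^c·ρ / (c!·(1−ρ)²) = 0.024149·114.08679·0.8171/(24·0.03347)
= 2.80224

Final: 2.80224


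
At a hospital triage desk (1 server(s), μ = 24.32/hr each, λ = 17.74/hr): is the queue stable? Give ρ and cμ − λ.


Total capacity cμ = 1·24.32 = 24.32/hr
ρ = λ/(cμ) = 17.74/24.32 = 0.7294
Stable ⇔ ρ < 1: YES
Spare capacity = cμ − λ = 24.32 − 17.74 = 6.58/hr

Final: ρ = 0.7294; stable; margin = 6.58/hr


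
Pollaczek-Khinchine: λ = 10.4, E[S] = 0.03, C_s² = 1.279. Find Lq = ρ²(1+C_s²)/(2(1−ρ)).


ρ = λ·E[S] = 10.4·0.03 = 0.3120
Lq = ρ²(1+C_s²)/(2(1−ρ)) = 0.09734·(1+1.279)/(2·0.6880)
= 0.09734·2.2790/1.3760 = 0.16123

Final: 0.16123


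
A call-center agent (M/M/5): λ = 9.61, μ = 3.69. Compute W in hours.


a = 2.6043; ρ = 0.5209; P₀ = 0.071735
Lq = P₀·a^c·ρ/(c!(1−ρ)²) = 0.16250
Wq = Lq/λ = 0.16250/9.61 = 0.01691 hr
W = Wq + 1/μ = 0.01691 + 0.27100 = 0.28791 hr

Final: 0.28791 hr


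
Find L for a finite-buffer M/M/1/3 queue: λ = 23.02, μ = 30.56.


ρ = 23.02/30.56 = 0.7533
L = ρ[1 − (K+1)ρ^K + Kρ^(K+1)] / [(1−ρ)(1−ρ^(K+1))]
Numerator: 0.7533·(1 − 4·0.427421 + 3·0.321964) = 0.192995
Denominator: (0.2467)·(0.678036) = 0.167290
L = 0.192995/0.167290 = 1.1537

Final: 1.1537


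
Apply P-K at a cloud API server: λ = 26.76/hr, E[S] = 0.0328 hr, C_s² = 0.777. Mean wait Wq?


ρ = λ·E[S] = 26.76·0.0328 = 0.8777
E[S²] = E[S]²(1+C_s²) = 0.0328²·(1+0.777) = 0.001912
Wq = λ·E[S²]/(2(1−ρ)) = 26.76·0.001912/(2·0.1223) = 0.20920 hr

Final: 0.20920 hr


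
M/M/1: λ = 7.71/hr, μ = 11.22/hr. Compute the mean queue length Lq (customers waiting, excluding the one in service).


ρ = 7.71/11.22 = 0.6872
Lq = ρ²/(1−ρ) = 0.4722/0.3128 = 1.5094

Final: 1.5094


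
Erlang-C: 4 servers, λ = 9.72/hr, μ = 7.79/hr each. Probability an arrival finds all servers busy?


a = λ/μ = 1.2478; ρ = a/4 = 0.3119
P₀ = 0.285980 (from M/M/c formula)
C(c,a) = [a^c/(c!(1−ρ))]·P₀ = [2.42390/(24·0.6881)]·0.285980
= 0.14678·0.285980 = 0.041977

Final: 0.041977


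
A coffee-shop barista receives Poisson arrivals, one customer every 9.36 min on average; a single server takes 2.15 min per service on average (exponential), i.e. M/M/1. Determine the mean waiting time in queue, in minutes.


λ = 60/9.36 = 6.4103 /hr
μ = 60/2.15 = 27.9070 /hr
ρ = λ/μ = 6.4103/27.9070 = 0.2297
Wq = ρ/(μ−λ) = 0.2297/(27.9070−6.4103) = 0.01069 hr
In minutes: 0.01069·60 = 0.6411 min

Final: 0.6411 min


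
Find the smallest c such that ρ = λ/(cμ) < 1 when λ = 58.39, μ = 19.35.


Stability requires cμ > λ ⇔ c > λ/μ.
λ/μ = 58.39/19.35 = 3.0176
Minimum integer c = ⌊3.0176⌋ + 1 = 4
Check: 4·19.35 = 77.40 > 58.39, while 3·19.35 = 58.05 ≤ 58.39

Final: 4 servers


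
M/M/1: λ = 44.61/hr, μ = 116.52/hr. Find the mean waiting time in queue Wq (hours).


ρ = 44.61/116.52 = 0.3829
Wq = ρ/(μ−λ) = 0.3829/(116.52 − 44.61) = 0.3829/71.91 = 0.005324 hr

Final: 0.005324 hr


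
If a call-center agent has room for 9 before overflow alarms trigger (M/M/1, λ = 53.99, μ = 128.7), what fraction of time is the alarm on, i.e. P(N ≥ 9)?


ρ = 53.99/128.7 = 0.4195
P(N ≥ n) = ρ^n = 0.4195^9 = 0.0004024

Final: 0.0004024


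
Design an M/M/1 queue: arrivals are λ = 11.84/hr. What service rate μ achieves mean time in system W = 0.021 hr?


W = 1/(μ−λ) ⇒ μ − λ = 1/W = 1/0.021 = 47.6190
μ = λ + 1/W = 11.84 + 47.6190 = 59.4590 per hr

Final: 59.4590 /hr


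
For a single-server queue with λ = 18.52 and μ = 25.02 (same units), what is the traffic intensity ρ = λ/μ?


ρ = λ/μ = 18.52/25.02 = 0.7402

Final: 0.7402


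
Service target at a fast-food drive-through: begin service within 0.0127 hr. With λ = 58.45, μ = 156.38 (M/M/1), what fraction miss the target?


ρ = 58.45/156.38 = 0.3738
P(Wq > t) = ρ·e^{−(μ−λ)t} = 0.3738·e^{−1.2437}
= 0.3738·0.288312 = 0.107762

Final: 0.107762


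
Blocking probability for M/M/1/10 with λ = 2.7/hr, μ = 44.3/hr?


ρ = λ/μ = 2.7/44.3 = 0.06095
P_K = (1−ρ)ρ^K/(1−ρ^(K+1)) = (0.9391·7.073e-13)/(1 − 4.311e-14)
= 6.642e-13/1.000000 = 6.642e-13

Final: 6.642e-13


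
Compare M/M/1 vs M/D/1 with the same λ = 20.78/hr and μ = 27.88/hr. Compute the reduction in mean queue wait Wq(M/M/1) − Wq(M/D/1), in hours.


ρ = 20.78/27.88 = 0.7453
Wq(M/M/1) = ρ/(μ−λ) = 0.7453/7.10 = 0.10498 hr
Wq(M/D/1) = ρ/(2(μ−λ)) = 0.05249 hr
Savings = 0.10498 − 0.05249 = 0.05249 hr

Final: 0.05249 hr


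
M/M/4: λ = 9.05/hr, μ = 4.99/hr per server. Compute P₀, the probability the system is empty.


a = λ/μ = 9.05/4.99 = 1.8136; ρ = a/c = 0.4534
Σ_{k=0}^{3} a^k/k! (terms k=0..3) = 1.00000 + 1.81363 + 1.64462 + 0.99424 = 5.45249
Tail: a^4/(4!(1−ρ)) = 10.81912/(24·0.5466) = 0.82474
P₀ = 1/(5.45249 + 0.82474) = 1/6.27723 = 0.159306

Final: 0.159306


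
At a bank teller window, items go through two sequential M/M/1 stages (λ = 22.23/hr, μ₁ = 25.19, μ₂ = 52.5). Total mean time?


Each node sees arrival rate λ = 22.23/hr (tandem ⇒ throughput preserved).
W₁ = 1/(μ₁−λ) = 1/(25.19−22.23) = 0.33784 hr
W₂ = 1/(μ₂−λ) = 1/(52.5−22.23) = 0.03304 hr
W_total = W₁ + W₂ = 0.33784 + 0.03304 = 0.37087 hr

Final: 0.37087 hr


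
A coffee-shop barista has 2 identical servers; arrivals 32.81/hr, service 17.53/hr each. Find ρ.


ρ = λ/(cμ) = 32.81/(2·17.53) = 32.81/35.06 = 0.9358

Final: 0.9358


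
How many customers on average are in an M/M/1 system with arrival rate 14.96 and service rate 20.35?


ρ = λ/μ = 14.96/20.35 = 0.7351
L = ρ/(1−ρ) = 0.7351/(1 − 0.7351) = 0.7351/0.2649 = 2.7755

Final: 2.7755


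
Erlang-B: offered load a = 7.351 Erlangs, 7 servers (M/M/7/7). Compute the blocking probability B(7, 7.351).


B(c,a) = (a^c/c!) / Σ_{k=0}^{c} a^k/k!
a^7/7! = 230.141226
Σ terms (k=0..7): 1.00000 + 7.35100 + 27.01860 + 66.20458 + 121.66746 + 178.87550 + 219.15230 + 230.14123 = 851.410673
B = 230.141226/851.410673 = 0.270306

Final: 0.270306


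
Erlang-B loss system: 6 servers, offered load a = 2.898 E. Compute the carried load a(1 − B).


B(6,2.898) = 0.046697 (Erlang-B)
Carried load = a(1 − B) = 2.898·(1 − 0.046697) = 2.898·0.953303 = 2.7627 E

Final: 2.7627 Erlangs


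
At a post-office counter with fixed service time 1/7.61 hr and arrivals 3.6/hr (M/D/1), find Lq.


ρ = 3.6/7.61 = 0.4731
M/D/1: Lq = ρ²/(2(1−ρ)) = 0.2238/(2·0.5269) = 0.21235

Final: 0.21235


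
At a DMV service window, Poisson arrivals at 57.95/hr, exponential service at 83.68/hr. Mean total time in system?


W = 1/(μ−λ) = 1/(83.68 − 57.95) = 1/25.73 = 0.03887 hr

Final: 0.03887 hr


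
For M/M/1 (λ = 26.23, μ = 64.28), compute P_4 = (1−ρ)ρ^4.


ρ = 26.23/64.28 = 0.4081
P_n = (1−ρ)·ρ^n = (1 − 0.4081)·0.4081^4 = 0.5919·0.027726 = 0.016412

Final: 0.016412


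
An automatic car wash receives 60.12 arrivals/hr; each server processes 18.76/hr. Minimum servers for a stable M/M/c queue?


Stability requires cμ > λ ⇔ c > λ/μ.
λ/μ = 60.12/18.76 = 3.2047
Minimum integer c = ⌊3.2047⌋ + 1 = 4
Check: 4·18.76 = 75.04 > 60.12, while 3·18.76 = 56.28 ≤ 60.12

Final: 4 servers


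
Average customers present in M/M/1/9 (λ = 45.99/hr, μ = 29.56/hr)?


ρ = 45.99/29.56 = 1.5558
L = ρ[1 − (K+1)ρ^K + Kρ^(K+1)] / [(1−ρ)(1−ρ^(K+1))]
Numerator: 1.5558·(1 − 10·53.411013 + 9·83.097852) = 334.144008
Denominator: (-0.5558)·(-82.097852) = 45.631519
L = 334.144008/45.631519 = 7.3227

Final: 7.3227
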